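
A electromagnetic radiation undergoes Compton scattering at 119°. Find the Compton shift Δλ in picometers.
3.6026 pm

Using the Compton scattering formula:
Δλ = λ_C(1 - cos θ)

where λ_C = h/(m_e·c) ≈ 2.4263 pm is the Compton wavelength of an electron.

For θ = 119°:
cos(119°) = -0.4848
1 - cos(119°) = 1.4848

Δλ = 2.4263 × 1.4848
Δλ = 3.6026 pm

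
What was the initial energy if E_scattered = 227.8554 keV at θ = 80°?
360.8001 keV

Convert final energy to wavelength (hc ≈ 1239.842 keV·pm):
λ' = hc/E' = 1239.842 / 227.8554 = 5.4414 pm

Calculate the Compton shift:
Δλ = λ_C(1 - cos(80°))
Δλ = 2.4263 × (1 - cos(80°))
Δλ = 2.0050 pm

Initial wavelength:
λ = λ' - Δλ = 5.4414 - 2.0050 = 3.4364 pm

Initial energy:
E = hc/λ = 1239.842 / 3.4364 = 360.8001 keV

(Intermediate values are shown rounded; full precision is carried through to the final answer.)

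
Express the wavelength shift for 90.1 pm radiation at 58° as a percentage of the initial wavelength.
1.2659%

Calculate the Compton shift:
Δλ = λ_C(1 - cos(58°))
Δλ = 2.4263 × (1 - cos(58°))
Δλ = 2.4263 × 0.4701
Δλ = 1.1406 pm

Percentage change:
(Δλ/λ₀) × 100 = (1.1406/90.1) × 100
= 1.2659%

(Intermediate values are shown rounded; full precision is carried through to the final answer.)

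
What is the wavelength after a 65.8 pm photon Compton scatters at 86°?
68.0571 pm

Using the Compton scattering formula:
λ' = λ + Δλ = λ + λ_C(1 - cos θ)

Given:
- Initial wavelength λ = 65.8 pm
- Scattering angle θ = 86°
- Compton wavelength λ_C ≈ 2.4263 pm

Calculate the shift:
Δλ = 2.4263 × (1 - cos(86°))
Δλ = 2.4263 × 0.9302
Δλ = 2.2571 pm

Final wavelength:
λ' = 65.8 + 2.2571 = 68.0571 pm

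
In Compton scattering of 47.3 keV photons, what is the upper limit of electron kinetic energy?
7.3887 keV

Maximum energy transfer occurs at θ = 180° (backscattering).

Initial photon: E₀ = 47.3 keV → λ₀ = 26.2123 pm

Maximum Compton shift (at 180°):
Δλ_max = 2λ_C = 2 × 2.4263 = 4.8526 pm

Final wavelength:
λ' = 26.2123 + 4.8526 = 31.0649 pm

Minimum photon energy (maximum energy to electron):
E'_min = hc/λ' = 39.9113 keV

Maximum electron kinetic energy:
K_max = E₀ - E'_min = 47.3000 - 39.9113 = 7.3887 keV

(Intermediate values are shown rounded; full precision is carried through to the final answer.)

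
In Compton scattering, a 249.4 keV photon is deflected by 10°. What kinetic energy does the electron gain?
1.8356 keV

By energy conservation: K_e = E_initial - E_final

First find the scattered photon energy:
Initial wavelength: λ = hc/E = 4.9713 pm
Compton shift: Δλ = λ_C(1 - cos(10°)) = 0.0369 pm
Final wavelength: λ' = 4.9713 + 0.0369 = 5.0082 pm
Final photon energy: E' = hc/λ' = 247.5644 keV

Electron kinetic energy:
K_e = E - E' = 249.4000 - 247.5644 = 1.8356 keV

(Intermediate values are shown rounded; full precision is carried through to the final answer.)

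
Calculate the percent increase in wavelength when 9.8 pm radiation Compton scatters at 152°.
46.6185%

Calculate the Compton shift:
Δλ = λ_C(1 - cos(152°))
Δλ = 2.4263 × (1 - cos(152°))
Δλ = 2.4263 × 1.8829
Δλ = 4.5686 pm

Percentage change:
(Δλ/λ₀) × 100 = (4.5686/9.8) × 100
= 46.6185%

(Intermediate values are shown rounded; full precision is carried through to the final answer.)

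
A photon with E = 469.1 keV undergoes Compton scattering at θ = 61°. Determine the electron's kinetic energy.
150.6230 keV

By energy conservation: K_e = E_initial - E_final

First find the scattered photon energy:
Initial wavelength: λ = hc/E = 2.6430 pm
Compton shift: Δλ = λ_C(1 - cos(61°)) = 1.2500 pm
Final wavelength: λ' = 2.6430 + 1.2500 = 3.8930 pm
Final photon energy: E' = hc/λ' = 318.4770 keV

Electron kinetic energy:
K_e = E - E' = 469.1000 - 318.4770 = 150.6230 keV

(Intermediate values are shown rounded; full precision is carried through to the final answer.)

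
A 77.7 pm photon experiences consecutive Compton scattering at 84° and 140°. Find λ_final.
84.1577 pm

Apply Compton shift twice:

First scattering at θ₁ = 84°:
Δλ₁ = λ_C(1 - cos(84°))
Δλ₁ = 2.4263 × 0.8955
Δλ₁ = 2.1727 pm

After first scattering:
λ₁ = 77.7 + 2.1727 = 79.8727 pm

Second scattering at θ₂ = 140°:
Δλ₂ = λ_C(1 - cos(140°))
Δλ₂ = 2.4263 × 1.7660
Δλ₂ = 4.2850 pm

Final wavelength:
λ₂ = 79.8727 + 4.2850 = 84.1577 pm

Total shift: Δλ_total = 2.1727 + 4.2850 = 6.4577 pm

(Intermediate values are shown rounded; full precision is carried through to the final answer.)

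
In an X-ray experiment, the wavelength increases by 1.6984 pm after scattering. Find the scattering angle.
72.54°

From the Compton formula Δλ = λ_C(1 - cos θ), we can solve for θ:

cos θ = 1 - Δλ/λ_C

Given:
- Δλ = 1.6984 pm
- λ_C = h/(m_e·c) ≈ 2.42631024 pm

cos θ = 1 - 1.6984/2.42631024
cos θ = 1 - 0.699993
cos θ = 0.300007

θ = arccos(0.300007)
θ = 72.54°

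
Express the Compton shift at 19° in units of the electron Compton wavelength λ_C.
0.0545 λ_C

The Compton shift formula is:
Δλ = λ_C(1 - cos θ)

Dividing both sides by λ_C:
Δλ/λ_C = 1 - cos θ

For θ = 19°:
Δλ/λ_C = 1 - cos(19°)
Δλ/λ_C = 1 - 0.9455
Δλ/λ_C = 0.0545

This means the shift is 0.0545 × λ_C = 0.1322 pm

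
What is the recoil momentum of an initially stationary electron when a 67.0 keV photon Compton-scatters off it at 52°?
3.0679e-23 kg·m/s

The electron is initially at rest, so by conservation of momentum:
p⃗_e = p⃗₀ − p⃗'  (incident photon momentum minus scattered photon momentum)

Photon momentum magnitudes (p = h/λ = E/c):
λ₀ = hc/E₀ = 18.5051 pm → p₀ = h/λ₀ = 3.5807e-23 kg·m/s
Δλ = λ_C(1 − cos 52°) = 0.9325 pm
λ' = 19.4376 pm → p' = h/λ' = 3.4089e-23 kg·m/s

The scattered photon makes angle θ = 52° with the incident direction, so by the law of cosines:
|p⃗_e|² = p₀² + p'² − 2p₀p'cos θ
|p⃗_e|² = (3.5807e-23)² + (3.4089e-23)² − 2·3.5807e-23·3.4089e-23·cos(52°)
|p⃗_e| = 3.0679e-23 kg·m/s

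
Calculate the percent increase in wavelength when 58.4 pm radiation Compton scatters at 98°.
4.7329%

Calculate the Compton shift:
Δλ = λ_C(1 - cos(98°))
Δλ = 2.4263 × (1 - cos(98°))
Δλ = 2.4263 × 1.1392
Δλ = 2.7640 pm

Percentage change:
(Δλ/λ₀) × 100 = (2.7640/58.4) × 100
= 4.7329%

(Intermediate values are shown rounded; full precision is carried through to the final answer.)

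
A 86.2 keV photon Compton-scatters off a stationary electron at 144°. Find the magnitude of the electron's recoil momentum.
7.7454e-23 kg·m/s

The electron is initially at rest, so by conservation of momentum:
p⃗_e = p⃗₀ − p⃗'  (incident photon momentum minus scattered photon momentum)

Photon momentum magnitudes (p = h/λ = E/c):
λ₀ = hc/E₀ = 14.3833 pm → p₀ = h/λ₀ = 4.6068e-23 kg·m/s
Δλ = λ_C(1 − cos 144°) = 4.3892 pm
λ' = 18.7726 pm → p' = h/λ' = 3.5297e-23 kg·m/s

The scattered photon makes angle θ = 144° with the incident direction, so by the law of cosines:
|p⃗_e|² = p₀² + p'² − 2p₀p'cos θ
|p⃗_e|² = (4.6068e-23)² + (3.5297e-23)² − 2·4.6068e-23·3.5297e-23·cos(144°)
|p⃗_e| = 7.7454e-23 kg·m/s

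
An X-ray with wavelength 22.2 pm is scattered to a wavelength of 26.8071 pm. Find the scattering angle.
154.00°

First find the wavelength shift:
Δλ = λ' - λ = 26.8071 - 22.2 = 4.6071 pm

Using Δλ = λ_C(1 - cos θ), with λ_C = h/(m_e·c) ≈ 2.42631024 pm:
cos θ = 1 - Δλ/λ_C
cos θ = 1 - 4.6071/2.42631024
cos θ = -0.898809

θ = arccos(-0.898809)
θ = 154.00°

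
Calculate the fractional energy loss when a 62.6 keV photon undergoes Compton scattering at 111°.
0.1427 (or 14.27%)

Calculate initial and final photon energies:

Initial: E₀ = 62.6 keV → λ₀ = 19.8058 pm
Compton shift: Δλ = 3.2958 pm
Final wavelength: λ' = 23.1016 pm
Final energy: E' = 53.6691 keV

Fractional energy loss:
(E₀ - E')/E₀ = (62.6000 - 53.6691)/62.6000
= 8.9309/62.6000
= 0.1427
= 14.27%

(Intermediate values are shown rounded; full precision is carried through to the final answer.)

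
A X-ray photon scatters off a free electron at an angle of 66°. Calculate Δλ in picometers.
1.4394 pm

Using the Compton scattering formula:
Δλ = λ_C(1 - cos θ)

where λ_C = h/(m_e·c) ≈ 2.4263 pm is the Compton wavelength of an electron.

For θ = 66°:
cos(66°) = 0.4067
1 - cos(66°) = 0.5933

Δλ = 2.4263 × 0.5933
Δλ = 1.4394 pm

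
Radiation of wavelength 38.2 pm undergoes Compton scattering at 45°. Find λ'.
38.9106 pm

Using the Compton formula: λ' = λ + λ_C(1 − cos θ)

For θ = 45°, cos θ = √2/2 (exact) ≈ 0.7071, so:
1 − cos 45° = 1 − (√2/2) ≈ 0.2929

Δλ = λ_C × 0.2929 = 2.4263 × 0.2929 = 0.7106 pm

λ' = 38.2 + 0.7106 = 38.9106 pm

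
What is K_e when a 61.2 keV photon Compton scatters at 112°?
8.6511 keV

By energy conservation: K_e = E_initial - E_final

First find the scattered photon energy:
Initial wavelength: λ = hc/E = 20.2589 pm
Compton shift: Δλ = λ_C(1 - cos(112°)) = 3.3352 pm
Final wavelength: λ' = 20.2589 + 3.3352 = 23.5941 pm
Final photon energy: E' = hc/λ' = 52.5489 keV

Electron kinetic energy:
K_e = E - E' = 61.2000 - 52.5489 = 8.6511 keV

(Intermediate values are shown rounded; full precision is carried through to the final answer.)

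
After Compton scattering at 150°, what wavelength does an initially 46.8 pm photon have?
51.3276 pm

Using the Compton formula: λ' = λ + λ_C(1 − cos θ)

For θ = 150°, cos θ = -√3/2 (exact) ≈ -0.8660, so:
1 − cos 150° = 1 − (-√3/2) ≈ 1.8660

Δλ = λ_C × 1.8660 = 2.4263 × 1.8660 = 4.5276 pm

λ' = 46.8 + 4.5276 = 51.3276 pm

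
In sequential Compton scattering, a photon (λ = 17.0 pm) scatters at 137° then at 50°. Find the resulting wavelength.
22.0675 pm

Apply Compton shift twice:

First scattering at θ₁ = 137°:
Δλ₁ = λ_C(1 - cos(137°))
Δλ₁ = 2.4263 × 1.7314
Δλ₁ = 4.2008 pm

After first scattering:
λ₁ = 17.0 + 4.2008 = 21.2008 pm

Second scattering at θ₂ = 50°:
Δλ₂ = λ_C(1 - cos(50°))
Δλ₂ = 2.4263 × 0.3572
Δλ₂ = 0.8667 pm

Final wavelength:
λ₂ = 21.2008 + 0.8667 = 22.0675 pm

Total shift: Δλ_total = 4.2008 + 0.8667 = 5.0675 pm

(Intermediate values are shown rounded; full precision is carried through to the final answer.)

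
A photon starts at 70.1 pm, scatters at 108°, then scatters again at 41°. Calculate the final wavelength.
73.8712 pm

Apply Compton shift twice:

First scattering at θ₁ = 108°:
Δλ₁ = λ_C(1 - cos(108°))
Δλ₁ = 2.4263 × 1.3090
Δλ₁ = 3.1761 pm

After first scattering:
λ₁ = 70.1 + 3.1761 = 73.2761 pm

Second scattering at θ₂ = 41°:
Δλ₂ = λ_C(1 - cos(41°))
Δλ₂ = 2.4263 × 0.2453
Δλ₂ = 0.5952 pm

Final wavelength:
λ₂ = 73.2761 + 0.5952 = 73.8712 pm

Total shift: Δλ_total = 3.1761 + 0.5952 = 3.7712 pm

(Intermediate values are shown rounded; full precision is carried through to the final answer.)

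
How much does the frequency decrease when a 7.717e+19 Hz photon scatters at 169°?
4.268e+19 Hz (decrease)

Convert frequency to wavelength (c = 299792458 m/s):
λ₀ = c/f₀ = 299792458/7.717e+19 = 3.8848316e-12 m = 3.8848 pm

Calculate Compton shift:
Δλ = λ_C(1 - cos(169°)) = 4.8080 pm

Final wavelength:
λ' = λ₀ + Δλ = 3.8848 + 4.8080 = 8.6929 pm

Final frequency:
f' = c/λ' = 299792458/8.6928740e-12 = 3.4487151e+19 Hz

Frequency shift (decrease):
Δf = f₀ - f' = 7.717e+19 - 3.4487151e+19 = 4.268e+19 Hz

(Intermediate values are shown rounded; full precision is carried through to the final answer.)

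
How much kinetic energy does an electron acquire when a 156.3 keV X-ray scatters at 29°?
5.7728 keV

By energy conservation: K_e = E_initial - E_final

First find the scattered photon energy:
Initial wavelength: λ = hc/E = 7.9325 pm
Compton shift: Δλ = λ_C(1 - cos(29°)) = 0.3042 pm
Final wavelength: λ' = 7.9325 + 0.3042 = 8.2367 pm
Final photon energy: E' = hc/λ' = 150.5272 keV

Electron kinetic energy:
K_e = E - E' = 156.3000 - 150.5272 = 5.7728 keV

(Intermediate values are shown rounded; full precision is carried through to the final answer.)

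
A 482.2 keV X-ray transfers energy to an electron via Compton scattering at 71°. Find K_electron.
187.5328 keV

By energy conservation: K_e = E_initial - E_final

First find the scattered photon energy:
Initial wavelength: λ = hc/E = 2.5712 pm
Compton shift: Δλ = λ_C(1 - cos(71°)) = 1.6364 pm
Final wavelength: λ' = 2.5712 + 1.6364 = 4.2076 pm
Final photon energy: E' = hc/λ' = 294.6672 keV

Electron kinetic energy:
K_e = E - E' = 482.2000 - 294.6672 = 187.5328 keV

(Intermediate values are shown rounded; full precision is carried through to the final answer.)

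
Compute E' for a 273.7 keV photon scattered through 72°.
199.7661 keV

First convert energy to wavelength:
λ = hc/E, with hc ≈ 1239.842 keV·pm (i.e. 1239.842 eV·nm)

For E = 273.7 keV = 273700 eV:
λ = 1239.842 keV·pm / 273.7 keV
λ = 4.5299 pm

Calculate the Compton shift:
Δλ = λ_C(1 - cos(72°)) = 2.4263 × 0.6910
Δλ = 1.6765 pm

Final wavelength:
λ' = 4.5299 + 1.6765 = 6.2065 pm

Final energy:
E' = hc/λ' = 1239.842 / 6.2065 = 199.7661 keV

(Intermediate values are shown rounded; full precision is carried through to the final answer.)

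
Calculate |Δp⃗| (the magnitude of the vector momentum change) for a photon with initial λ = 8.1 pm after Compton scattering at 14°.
1.9864e-23 kg·m/s

Photon momentum magnitude is p = h/λ.

Initial momentum:
p₀ = h/λ = 6.6261e-34/8.1000e-12 = 8.1803e-23 kg·m/s

After scattering:
λ' = λ + Δλ = 8.1 + 0.0721 = 8.1721 pm
p' = h/λ' = 6.6261e-34/8.1721e-12 = 8.1082e-23 kg·m/s

Momentum is a vector; the scattered photon's direction makes angle θ = 14° with the incident direction. The magnitude of the vector change Δp⃗ = p⃗₀ − p⃗' is found from the law of cosines:
|Δp⃗|² = p₀² + p'² − 2p₀p'cos θ
|Δp⃗|² = (8.1803e-23)² + (8.1082e-23)² − 2·8.1803e-23·8.1082e-23·cos(14°)
|Δp⃗| = 1.9864e-23 kg·m/s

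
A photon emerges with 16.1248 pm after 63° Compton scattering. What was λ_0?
14.8000 pm

From λ' = λ + Δλ, we have λ = λ' - Δλ

First calculate the Compton shift:
Δλ = λ_C(1 - cos θ)
Δλ = 2.4263 × (1 - cos(63°))
Δλ = 2.4263 × 0.5460
Δλ = 1.3248 pm

Initial wavelength:
λ = λ' - Δλ
λ = 16.1248 - 1.3248
λ = 14.8000 pm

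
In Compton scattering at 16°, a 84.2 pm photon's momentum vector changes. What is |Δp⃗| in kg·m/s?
2.1892e-24 kg·m/s

Photon momentum magnitude is p = h/λ.

Initial momentum:
p₀ = h/λ = 6.6261e-34/8.4200e-11 = 7.8694e-24 kg·m/s

After scattering:
λ' = λ + Δλ = 84.2 + 0.0940 = 84.2940 pm
p' = h/λ' = 6.6261e-34/8.4294e-11 = 7.8607e-24 kg·m/s

Momentum is a vector; the scattered photon's direction makes angle θ = 16° with the incident direction. The magnitude of the vector change Δp⃗ = p⃗₀ − p⃗' is found from the law of cosines:
|Δp⃗|² = p₀² + p'² − 2p₀p'cos θ
|Δp⃗|² = (7.8694e-24)² + (7.8607e-24)² − 2·7.8694e-24·7.8607e-24·cos(16°)
|Δp⃗| = 2.1892e-24 kg·m/s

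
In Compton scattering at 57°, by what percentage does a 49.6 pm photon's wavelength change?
2.2275%

Calculate the Compton shift:
Δλ = λ_C(1 - cos(57°))
Δλ = 2.4263 × (1 - cos(57°))
Δλ = 2.4263 × 0.4554
Δλ = 1.1048 pm

Percentage change:
(Δλ/λ₀) × 100 = (1.1048/49.6) × 100
= 2.2275%

(Intermediate values are shown rounded; full precision is carried through to the final answer.)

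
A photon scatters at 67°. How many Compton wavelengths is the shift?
0.6093 λ_C

The Compton shift formula is:
Δλ = λ_C(1 - cos θ)

Dividing both sides by λ_C:
Δλ/λ_C = 1 - cos θ

For θ = 67°:
Δλ/λ_C = 1 - cos(67°)
Δλ/λ_C = 1 - 0.3907
Δλ/λ_C = 0.6093

This means the shift is 0.6093 × λ_C = 1.4783 pm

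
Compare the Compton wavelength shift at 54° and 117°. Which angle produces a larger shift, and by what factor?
117° produces the larger shift by a factor of 3.527

Calculate both shifts using Δλ = λ_C(1 - cos θ):

For θ₁ = 54°:
Δλ₁ = 2.4263 × (1 - cos(54°))
Δλ₁ = 2.4263 × 0.4122
Δλ₁ = 1.0002 pm

For θ₂ = 117°:
Δλ₂ = 2.4263 × (1 - cos(117°))
Δλ₂ = 2.4263 × 1.4540
Δλ₂ = 3.5278 pm

The 117° angle produces the larger shift.
Ratio: 3.5278/1.0002 = 3.527

(Intermediate values are shown rounded; full precision is carried through to the final answer.)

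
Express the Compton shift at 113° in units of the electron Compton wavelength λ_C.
1.3907 λ_C

The Compton shift formula is:
Δλ = λ_C(1 - cos θ)

Dividing both sides by λ_C:
Δλ/λ_C = 1 - cos θ

For θ = 113°:
Δλ/λ_C = 1 - cos(113°)
Δλ/λ_C = 1 - -0.3907
Δλ/λ_C = 1.3907

This means the shift is 1.3907 × λ_C = 3.3743 pm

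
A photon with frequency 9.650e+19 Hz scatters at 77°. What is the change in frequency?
3.639e+19 Hz (decrease)

Convert frequency to wavelength (c = 299792458 m/s):
λ₀ = c/f₀ = 299792458/9.650e+19 = 3.1066576e-12 m = 3.1067 pm

Calculate Compton shift:
Δλ = λ_C(1 - cos(77°)) = 1.8805 pm

Final wavelength:
λ' = λ₀ + Δλ = 3.1067 + 1.8805 = 4.9872 pm

Final frequency:
f' = c/λ' = 299792458/4.9871668e-12 = 6.0112780e+19 Hz

Frequency shift (decrease):
Δf = f₀ - f' = 9.650e+19 - 6.0112780e+19 = 3.639e+19 Hz

(Intermediate values are shown rounded; full precision is carried through to the final answer.)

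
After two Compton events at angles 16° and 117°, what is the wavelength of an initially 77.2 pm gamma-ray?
80.8218 pm

Apply Compton shift twice:

First scattering at θ₁ = 16°:
Δλ₁ = λ_C(1 - cos(16°))
Δλ₁ = 2.4263 × 0.0387
Δλ₁ = 0.0940 pm

After first scattering:
λ₁ = 77.2 + 0.0940 = 77.2940 pm

Second scattering at θ₂ = 117°:
Δλ₂ = λ_C(1 - cos(117°))
Δλ₂ = 2.4263 × 1.4540
Δλ₂ = 3.5278 pm

Final wavelength:
λ₂ = 77.2940 + 3.5278 = 80.8218 pm

Total shift: Δλ_total = 0.0940 + 3.5278 = 3.6218 pm

(Intermediate values are shown rounded; full precision is carried through to the final answer.)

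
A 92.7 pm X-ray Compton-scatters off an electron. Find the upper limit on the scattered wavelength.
97.5526 pm (at θ = 180°)

The Compton shift is Δλ = λ_C(1 − cos θ).

Since cos θ ranges from −1 to 1, the factor (1 − cos θ) ranges from 0 to 2; the maximum shift occurs at θ = 180° (backscattering):
Δλ_max = 2λ_C = 2 × 2.4263 pm = 4.8526 pm

Maximum scattered wavelength:
λ'_max = λ₀ + Δλ_max = 92.7 + 4.8526 = 97.5526 pm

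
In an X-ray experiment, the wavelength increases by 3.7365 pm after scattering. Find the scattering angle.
122.68°

From the Compton formula Δλ = λ_C(1 - cos θ), we can solve for θ:

cos θ = 1 - Δλ/λ_C

Given:
- Δλ = 3.7365 pm
- λ_C = h/(m_e·c) ≈ 2.42631024 pm

cos θ = 1 - 3.7365/2.42631024
cos θ = 1 - 1.539993
cos θ = -0.539993

θ = arccos(-0.539993)
θ = 122.68°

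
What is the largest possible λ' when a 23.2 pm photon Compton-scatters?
28.0526 pm (at θ = 180°)

The Compton shift is Δλ = λ_C(1 − cos θ).

Since cos θ ranges from −1 to 1, the factor (1 − cos θ) ranges from 0 to 2; the maximum shift occurs at θ = 180° (backscattering):
Δλ_max = 2λ_C = 2 × 2.4263 pm = 4.8526 pm

Maximum scattered wavelength:
λ'_max = λ₀ + Δλ_max = 23.2 + 4.8526 = 28.0526 pm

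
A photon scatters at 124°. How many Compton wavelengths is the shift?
1.5592 λ_C

The Compton shift formula is:
Δλ = λ_C(1 - cos θ)

Dividing both sides by λ_C:
Δλ/λ_C = 1 - cos θ

For θ = 124°:
Δλ/λ_C = 1 - cos(124°)
Δλ/λ_C = 1 - -0.5592
Δλ/λ_C = 1.5592

This means the shift is 1.5592 × λ_C = 3.7831 pm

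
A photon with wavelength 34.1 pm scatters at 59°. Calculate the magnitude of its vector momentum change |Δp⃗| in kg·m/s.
1.8826e-23 kg·m/s

Photon momentum magnitude is p = h/λ.

Initial momentum:
p₀ = h/λ = 6.6261e-34/3.4100e-11 = 1.9431e-23 kg·m/s

After scattering:
λ' = λ + Δλ = 34.1 + 1.1767 = 35.2767 pm
p' = h/λ' = 6.6261e-34/3.5277e-11 = 1.8783e-23 kg·m/s

Momentum is a vector; the scattered photon's direction makes angle θ = 59° with the incident direction. The magnitude of the vector change Δp⃗ = p⃗₀ − p⃗' is found from the law of cosines:
|Δp⃗|² = p₀² + p'² − 2p₀p'cos θ
|Δp⃗|² = (1.9431e-23)² + (1.8783e-23)² − 2·1.9431e-23·1.8783e-23·cos(59°)
|Δp⃗| = 1.8826e-23 kg·m/s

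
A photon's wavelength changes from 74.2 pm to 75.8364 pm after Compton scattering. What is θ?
71.00°

First find the wavelength shift:
Δλ = λ' - λ = 75.8364 - 74.2 = 1.6364 pm

Using Δλ = λ_C(1 - cos θ), with λ_C = h/(m_e·c) ≈ 2.42631024 pm:
cos θ = 1 - Δλ/λ_C
cos θ = 1 - 1.6364/2.42631024
cos θ = 0.325560

θ = arccos(0.325560)
θ = 71.00°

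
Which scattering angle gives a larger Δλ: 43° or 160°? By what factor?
160° produces the larger shift by a factor of 7.220

Calculate both shifts using Δλ = λ_C(1 - cos θ):

For θ₁ = 43°:
Δλ₁ = 2.4263 × (1 - cos(43°))
Δλ₁ = 2.4263 × 0.2686
Δλ₁ = 0.6518 pm

For θ₂ = 160°:
Δλ₂ = 2.4263 × (1 - cos(160°))
Δλ₂ = 2.4263 × 1.9397
Δλ₂ = 4.7063 pm

The 160° angle produces the larger shift.
Ratio: 4.7063/0.6518 = 7.220

(Intermediate values are shown rounded; full precision is carried through to the final answer.)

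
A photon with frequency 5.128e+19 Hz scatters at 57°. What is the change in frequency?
8.151e+18 Hz (decrease)

Convert frequency to wavelength (c = 299792458 m/s):
λ₀ = c/f₀ = 299792458/5.128e+19 = 5.8461868e-12 m = 5.8462 pm

Calculate Compton shift:
Δλ = λ_C(1 - cos(57°)) = 1.1048 pm

Final wavelength:
λ' = λ₀ + Δλ = 5.8462 + 1.1048 = 6.9510 pm

Final frequency:
f' = c/λ' = 299792458/6.9510337e-12 = 4.3129190e+19 Hz

Frequency shift (decrease):
Δf = f₀ - f' = 5.128e+19 - 4.3129190e+19 = 8.151e+18 Hz

(Intermediate values are shown rounded; full precision is carried through to the final answer.)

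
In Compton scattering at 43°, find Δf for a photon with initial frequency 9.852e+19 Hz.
1.738e+19 Hz (decrease)

Convert frequency to wavelength (c = 299792458 m/s):
λ₀ = c/f₀ = 299792458/9.852e+19 = 3.0429604e-12 m = 3.0430 pm

Calculate Compton shift:
Δλ = λ_C(1 - cos(43°)) = 0.6518 pm

Final wavelength:
λ' = λ₀ + Δλ = 3.0430 + 0.6518 = 3.6948 pm

Final frequency:
f' = c/λ' = 299792458/3.6947797e-12 = 8.1139469e+19 Hz

Frequency shift (decrease):
Δf = f₀ - f' = 9.852e+19 - 8.1139469e+19 = 1.738e+19 Hz

(Intermediate values are shown rounded; full precision is carried through to the final answer.)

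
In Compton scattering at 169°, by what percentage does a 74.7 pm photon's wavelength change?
6.4365%

Calculate the Compton shift:
Δλ = λ_C(1 - cos(169°))
Δλ = 2.4263 × (1 - cos(169°))
Δλ = 2.4263 × 1.9816
Δλ = 4.8080 pm

Percentage change:
(Δλ/λ₀) × 100 = (4.8080/74.7) × 100
= 6.4365%

(Intermediate values are shown rounded; full precision is carried through to the final answer.)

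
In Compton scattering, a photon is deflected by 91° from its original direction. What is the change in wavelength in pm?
2.4687 pm

Using the Compton scattering formula:
Δλ = λ_C(1 - cos θ)

where λ_C = h/(m_e·c) ≈ 2.4263 pm is the Compton wavelength of an electron.

For θ = 91°:
cos(91°) = -0.0175
1 - cos(91°) = 1.0175

Δλ = 2.4263 × 1.0175
Δλ = 2.4687 pm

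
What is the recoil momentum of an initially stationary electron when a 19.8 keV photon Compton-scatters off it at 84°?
1.3926e-23 kg·m/s

The electron is initially at rest, so by conservation of momentum:
p⃗_e = p⃗₀ − p⃗'  (incident photon momentum minus scattered photon momentum)

Photon momentum magnitudes (p = h/λ = E/c):
λ₀ = hc/E₀ = 62.6183 pm → p₀ = h/λ₀ = 1.0582e-23 kg·m/s
Δλ = λ_C(1 − cos 84°) = 2.1727 pm
λ' = 64.7910 pm → p' = h/λ' = 1.0227e-23 kg·m/s

The scattered photon makes angle θ = 84° with the incident direction, so by the law of cosines:
|p⃗_e|² = p₀² + p'² − 2p₀p'cos θ
|p⃗_e|² = (1.0582e-23)² + (1.0227e-23)² − 2·1.0582e-23·1.0227e-23·cos(84°)
|p⃗_e| = 1.3926e-23 kg·m/s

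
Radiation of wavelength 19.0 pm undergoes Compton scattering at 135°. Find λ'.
23.1420 pm

Using the Compton formula: λ' = λ + λ_C(1 − cos θ)

For θ = 135°, cos θ = -√2/2 (exact) ≈ -0.7071, so:
1 − cos 135° = 1 − (-√2/2) ≈ 1.7071

Δλ = λ_C × 1.7071 = 2.4263 × 1.7071 = 4.1420 pm

λ' = 19.0 + 4.1420 = 23.1420 pm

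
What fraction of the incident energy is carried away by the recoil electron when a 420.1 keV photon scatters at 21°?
0.0518 (or 5.18%)

Calculate initial and final photon energies:

Initial: E₀ = 420.1 keV → λ₀ = 2.9513 pm
Compton shift: Δλ = 0.1612 pm
Final wavelength: λ' = 3.1125 pm
Final energy: E' = 398.3484 keV

Fractional energy loss:
(E₀ - E')/E₀ = (420.1000 - 398.3484)/420.1000
= 21.7516/420.1000
= 0.0518
= 5.18%

(Intermediate values are shown rounded; full precision is carried through to the final answer.)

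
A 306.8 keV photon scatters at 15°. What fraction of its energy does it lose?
0.0200 (or 2.00%)

Calculate initial and final photon energies:

Initial: E₀ = 306.8 keV → λ₀ = 4.0412 pm
Compton shift: Δλ = 0.0827 pm
Final wavelength: λ' = 4.1239 pm
Final energy: E' = 300.6494 keV

Fractional energy loss:
(E₀ - E')/E₀ = (306.8000 - 300.6494)/306.8000
= 6.1506/306.8000
= 0.0200
= 2.00%

(Intermediate values are shown rounded; full precision is carried through to the final answer.)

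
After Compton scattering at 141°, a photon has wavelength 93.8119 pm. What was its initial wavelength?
89.5000 pm

From λ' = λ + Δλ, we have λ = λ' - Δλ

First calculate the Compton shift:
Δλ = λ_C(1 - cos θ)
Δλ = 2.4263 × (1 - cos(141°))
Δλ = 2.4263 × 1.7771
Δλ = 4.3119 pm

Initial wavelength:
λ = λ' - Δλ
λ = 93.8119 - 4.3119
λ = 89.5000 pm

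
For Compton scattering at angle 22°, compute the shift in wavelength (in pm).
0.1767 pm

Using the Compton scattering formula:
Δλ = λ_C(1 - cos θ)

where λ_C = h/(m_e·c) ≈ 2.4263 pm is the Compton wavelength of an electron.

For θ = 22°:
cos(22°) = 0.9272
1 - cos(22°) = 0.0728

Δλ = 2.4263 × 0.0728
Δλ = 0.1767 pm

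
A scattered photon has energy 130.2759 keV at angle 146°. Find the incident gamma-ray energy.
244.1001 keV

Convert final energy to wavelength (hc ≈ 1239.842 keV·pm):
λ' = hc/E' = 1239.842 / 130.2759 = 9.5170 pm

Calculate the Compton shift:
Δλ = λ_C(1 - cos(146°))
Δλ = 2.4263 × (1 - cos(146°))
Δλ = 4.4378 pm

Initial wavelength:
λ = λ' - Δλ = 9.5170 - 4.4378 = 5.0792 pm

Initial energy:
E = hc/λ = 1239.842 / 5.0792 = 244.1001 keV

(Intermediate values are shown rounded; full precision is carried through to the final answer.)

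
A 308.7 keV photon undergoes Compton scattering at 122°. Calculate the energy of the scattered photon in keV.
160.4269 keV

First convert energy to wavelength:
λ = hc/E, with hc ≈ 1239.842 keV·pm (i.e. 1239.842 eV·nm)

For E = 308.7 keV = 308700 eV:
λ = 1239.842 keV·pm / 308.7 keV
λ = 4.0163 pm

Calculate the Compton shift:
Δλ = λ_C(1 - cos(122°)) = 2.4263 × 1.5299
Δλ = 3.7121 pm

Final wavelength:
λ' = 4.0163 + 3.7121 = 7.7284 pm

Final energy:
E' = hc/λ' = 1239.842 / 7.7284 = 160.4269 keV

(Intermediate values are shown rounded; full precision is carried through to the final answer.)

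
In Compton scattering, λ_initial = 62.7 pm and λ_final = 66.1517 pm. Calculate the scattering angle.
115.00°

First find the wavelength shift:
Δλ = λ' - λ = 66.1517 - 62.7 = 3.4517 pm

Using Δλ = λ_C(1 - cos θ), with λ_C = h/(m_e·c) ≈ 2.42631024 pm:
cos θ = 1 - Δλ/λ_C
cos θ = 1 - 3.4517/2.42631024
cos θ = -0.422613

θ = arccos(-0.422613)
θ = 115.00°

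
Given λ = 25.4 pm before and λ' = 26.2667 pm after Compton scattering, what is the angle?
50.00°

First find the wavelength shift:
Δλ = λ' - λ = 26.2667 - 25.4 = 0.8667 pm

Using Δλ = λ_C(1 - cos θ), with λ_C = h/(m_e·c) ≈ 2.42631024 pm:
cos θ = 1 - Δλ/λ_C
cos θ = 1 - 0.8667/2.42631024
cos θ = 0.642791

θ = arccos(0.642791)
θ = 50.00°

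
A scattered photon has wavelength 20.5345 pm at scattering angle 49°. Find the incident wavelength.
19.7000 pm

From λ' = λ + Δλ, we have λ = λ' - Δλ

First calculate the Compton shift:
Δλ = λ_C(1 - cos θ)
Δλ = 2.4263 × (1 - cos(49°))
Δλ = 2.4263 × 0.3439
Δλ = 0.8345 pm

Initial wavelength:
λ = λ' - Δλ
λ = 20.5345 - 0.8345
λ = 19.7000 pm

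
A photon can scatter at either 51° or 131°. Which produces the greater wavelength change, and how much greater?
131° produces the larger shift by a factor of 4.468

Calculate both shifts using Δλ = λ_C(1 - cos θ):

For θ₁ = 51°:
Δλ₁ = 2.4263 × (1 - cos(51°))
Δλ₁ = 2.4263 × 0.3707
Δλ₁ = 0.8994 pm

For θ₂ = 131°:
Δλ₂ = 2.4263 × (1 - cos(131°))
Δλ₂ = 2.4263 × 1.6561
Δλ₂ = 4.0181 pm

The 131° angle produces the larger shift.
Ratio: 4.0181/0.8994 = 4.468

(Intermediate values are shown rounded; full precision is carried through to the final answer.)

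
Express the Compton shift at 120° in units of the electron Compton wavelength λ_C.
1.5000 λ_C

The Compton shift formula is:
Δλ = λ_C(1 - cos θ)

Dividing both sides by λ_C:
Δλ/λ_C = 1 - cos θ

For θ = 120°:
Δλ/λ_C = 1 - cos(120°)
Δλ/λ_C = 1 - -0.5000
Δλ/λ_C = 1.5000

This means the shift is 1.5000 × λ_C = 3.6395 pm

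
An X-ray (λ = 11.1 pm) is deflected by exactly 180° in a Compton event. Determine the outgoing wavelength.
15.9526 pm

Using the Compton formula: λ' = λ + λ_C(1 − cos θ)

For θ = 180°, cos θ = -1 (exact) = -1.0000, so:
1 − cos 180° = 1 − (-1) = 2.0000

Δλ = λ_C × 2.0000 = 2.4263 × 2.0000 = 4.8526 pm

λ' = 11.1 + 4.8526 = 15.9526 pm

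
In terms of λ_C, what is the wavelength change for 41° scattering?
0.2453 λ_C

The Compton shift formula is:
Δλ = λ_C(1 - cos θ)

Dividing both sides by λ_C:
Δλ/λ_C = 1 - cos θ

For θ = 41°:
Δλ/λ_C = 1 - cos(41°)
Δλ/λ_C = 1 - 0.7547
Δλ/λ_C = 0.2453

This means the shift is 0.2453 × λ_C = 0.5952 pm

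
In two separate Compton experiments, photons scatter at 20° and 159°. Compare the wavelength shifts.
159° produces the larger shift by a factor of 32.062

Calculate both shifts using Δλ = λ_C(1 - cos θ):

For θ₁ = 20°:
Δλ₁ = 2.4263 × (1 - cos(20°))
Δλ₁ = 2.4263 × 0.0603
Δλ₁ = 0.1463 pm

For θ₂ = 159°:
Δλ₂ = 2.4263 × (1 - cos(159°))
Δλ₂ = 2.4263 × 1.9336
Δλ₂ = 4.6915 pm

The 159° angle produces the larger shift.
Ratio: 4.6915/0.1463 = 32.062

(Intermediate values are shown rounded; full precision is carried through to the final answer.)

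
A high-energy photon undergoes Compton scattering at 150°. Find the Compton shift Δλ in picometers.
4.5276 pm

Using the Compton scattering formula:
Δλ = λ_C(1 - cos θ)

where λ_C = h/(m_e·c) ≈ 2.4263 pm is the Compton wavelength of an electron.

For θ = 150°:
cos(150°) = -0.8660
1 - cos(150°) = 1.8660

Δλ = 2.4263 × 1.8660
Δλ = 4.5276 pm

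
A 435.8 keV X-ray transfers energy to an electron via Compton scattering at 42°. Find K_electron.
78.3103 keV

By energy conservation: K_e = E_initial - E_final

First find the scattered photon energy:
Initial wavelength: λ = hc/E = 2.8450 pm
Compton shift: Δλ = λ_C(1 - cos(42°)) = 0.6232 pm
Final wavelength: λ' = 2.8450 + 0.6232 = 3.4682 pm
Final photon energy: E' = hc/λ' = 357.4897 keV

Electron kinetic energy:
K_e = E - E' = 435.8000 - 357.4897 = 78.3103 keV

(Intermediate values are shown rounded; full precision is carried through to the final answer.)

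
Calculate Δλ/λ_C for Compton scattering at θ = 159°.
1.9336 λ_C

The Compton shift formula is:
Δλ = λ_C(1 - cos θ)

Dividing both sides by λ_C:
Δλ/λ_C = 1 - cos θ

For θ = 159°:
Δλ/λ_C = 1 - cos(159°)
Δλ/λ_C = 1 - -0.9336
Δλ/λ_C = 1.9336

This means the shift is 1.9336 × λ_C = 4.6915 pm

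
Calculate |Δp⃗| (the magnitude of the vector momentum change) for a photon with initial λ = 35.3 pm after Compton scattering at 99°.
2.7510e-23 kg·m/s

Photon momentum magnitude is p = h/λ.

Initial momentum:
p₀ = h/λ = 6.6261e-34/3.5300e-11 = 1.8771e-23 kg·m/s

After scattering:
λ' = λ + Δλ = 35.3 + 2.8059 = 38.1059 pm
p' = h/λ' = 6.6261e-34/3.8106e-11 = 1.7389e-23 kg·m/s

Momentum is a vector; the scattered photon's direction makes angle θ = 99° with the incident direction. The magnitude of the vector change Δp⃗ = p⃗₀ − p⃗' is found from the law of cosines:
|Δp⃗|² = p₀² + p'² − 2p₀p'cos θ
|Δp⃗|² = (1.8771e-23)² + (1.7389e-23)² − 2·1.8771e-23·1.7389e-23·cos(99°)
|Δp⃗| = 2.7510e-23 kg·m/s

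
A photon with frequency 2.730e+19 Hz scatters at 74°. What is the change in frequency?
3.766e+18 Hz (decrease)

Convert frequency to wavelength (c = 299792458 m/s):
λ₀ = c/f₀ = 299792458/2.730e+19 = 1.0981409e-11 m = 10.9814 pm

Calculate Compton shift:
Δλ = λ_C(1 - cos(74°)) = 1.7575 pm

Final wavelength:
λ' = λ₀ + Δλ = 10.9814 + 1.7575 = 12.7389 pm

Final frequency:
f' = c/λ' = 299792458/1.2738937e-11 = 2.3533553e+19 Hz

Frequency shift (decrease):
Δf = f₀ - f' = 2.730e+19 - 2.3533553e+19 = 3.766e+18 Hz

(Intermediate values are shown rounded; full precision is carried through to the final answer.)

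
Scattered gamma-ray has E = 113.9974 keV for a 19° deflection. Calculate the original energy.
115.4000 keV

Convert final energy to wavelength (hc ≈ 1239.842 keV·pm):
λ' = hc/E' = 1239.842 / 113.9974 = 10.8761 pm

Calculate the Compton shift:
Δλ = λ_C(1 - cos(19°))
Δλ = 2.4263 × (1 - cos(19°))
Δλ = 0.1322 pm

Initial wavelength:
λ = λ' - Δλ = 10.8761 - 0.1322 = 10.7439 pm

Initial energy:
E = hc/λ = 1239.842 / 10.7439 = 115.4000 keV

(Intermediate values are shown rounded; full precision is carried through to the final answer.)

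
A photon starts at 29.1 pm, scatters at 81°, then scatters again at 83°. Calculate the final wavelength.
33.2774 pm

Apply Compton shift twice:

First scattering at θ₁ = 81°:
Δλ₁ = λ_C(1 - cos(81°))
Δλ₁ = 2.4263 × 0.8436
Δλ₁ = 2.0468 pm

After first scattering:
λ₁ = 29.1 + 2.0468 = 31.1468 pm

Second scattering at θ₂ = 83°:
Δλ₂ = λ_C(1 - cos(83°))
Δλ₂ = 2.4263 × 0.8781
Δλ₂ = 2.1306 pm

Final wavelength:
λ₂ = 31.1468 + 2.1306 = 33.2774 pm

Total shift: Δλ_total = 2.0468 + 2.1306 = 4.1774 pm

(Intermediate values are shown rounded; full precision is carried through to the final answer.)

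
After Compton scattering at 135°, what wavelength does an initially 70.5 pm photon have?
74.6420 pm

Using the Compton formula: λ' = λ + λ_C(1 − cos θ)

For θ = 135°, cos θ = -√2/2 (exact) ≈ -0.7071, so:
1 − cos 135° = 1 − (-√2/2) ≈ 1.7071

Δλ = λ_C × 1.7071 = 2.4263 × 1.7071 = 4.1420 pm

λ' = 70.5 + 4.1420 = 74.6420 pm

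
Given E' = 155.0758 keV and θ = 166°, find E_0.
385.7003 keV

Convert final energy to wavelength (hc ≈ 1239.842 keV·pm):
λ' = hc/E' = 1239.842 / 155.0758 = 7.9951 pm

Calculate the Compton shift:
Δλ = λ_C(1 - cos(166°))
Δλ = 2.4263 × (1 - cos(166°))
Δλ = 4.7805 pm

Initial wavelength:
λ = λ' - Δλ = 7.9951 - 4.7805 = 3.2145 pm

Initial energy:
E = hc/λ = 1239.842 / 3.2145 = 385.7003 keV

(Intermediate values are shown rounded; full precision is carried through to the final answer.)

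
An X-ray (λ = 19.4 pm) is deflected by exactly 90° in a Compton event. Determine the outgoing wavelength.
21.8263 pm

Using the Compton formula: λ' = λ + λ_C(1 − cos θ)

For θ = 90°, cos θ = 0 (exact) = 0.0000, so:
1 − cos 90° = 1 − (0) = 1.0000

Δλ = λ_C × 1.0000 = 2.4263 × 1.0000 = 2.4263 pm

λ' = 19.4 + 2.4263 = 21.8263 pm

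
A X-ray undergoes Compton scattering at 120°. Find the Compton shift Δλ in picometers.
3.6395 pm

Using the Compton scattering formula:
Δλ = λ_C(1 - cos θ)

where λ_C = h/(m_e·c) ≈ 2.4263 pm is the Compton wavelength of an electron.

For θ = 120°:
cos(120°) = -0.5000
1 - cos(120°) = 1.5000

Δλ = 2.4263 × 1.5000
Δλ = 3.6395 pm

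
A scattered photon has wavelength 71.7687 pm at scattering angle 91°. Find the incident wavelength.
69.3000 pm

From λ' = λ + Δλ, we have λ = λ' - Δλ

First calculate the Compton shift:
Δλ = λ_C(1 - cos θ)
Δλ = 2.4263 × (1 - cos(91°))
Δλ = 2.4263 × 1.0175
Δλ = 2.4687 pm

Initial wavelength:
λ = λ' - Δλ
λ = 71.7687 - 2.4687
λ = 69.3000 pm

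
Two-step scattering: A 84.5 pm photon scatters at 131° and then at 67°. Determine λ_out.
89.9964 pm

Apply Compton shift twice:

First scattering at θ₁ = 131°:
Δλ₁ = λ_C(1 - cos(131°))
Δλ₁ = 2.4263 × 1.6561
Δλ₁ = 4.0181 pm

After first scattering:
λ₁ = 84.5 + 4.0181 = 88.5181 pm

Second scattering at θ₂ = 67°:
Δλ₂ = λ_C(1 - cos(67°))
Δλ₂ = 2.4263 × 0.6093
Δλ₂ = 1.4783 pm

Final wavelength:
λ₂ = 88.5181 + 1.4783 = 89.9964 pm

Total shift: Δλ_total = 4.0181 + 1.4783 = 5.4964 pm

(Intermediate values are shown rounded; full precision is carried through to the final answer.)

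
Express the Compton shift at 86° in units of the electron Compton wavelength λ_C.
0.9302 λ_C

The Compton shift formula is:
Δλ = λ_C(1 - cos θ)

Dividing both sides by λ_C:
Δλ/λ_C = 1 - cos θ

For θ = 86°:
Δλ/λ_C = 1 - cos(86°)
Δλ/λ_C = 1 - 0.0698
Δλ/λ_C = 0.9302

This means the shift is 0.9302 × λ_C = 2.2571 pm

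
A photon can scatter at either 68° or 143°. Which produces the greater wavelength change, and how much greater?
143° produces the larger shift by a factor of 2.876

Calculate both shifts using Δλ = λ_C(1 - cos θ):

For θ₁ = 68°:
Δλ₁ = 2.4263 × (1 - cos(68°))
Δλ₁ = 2.4263 × 0.6254
Δλ₁ = 1.5174 pm

For θ₂ = 143°:
Δλ₂ = 2.4263 × (1 - cos(143°))
Δλ₂ = 2.4263 × 1.7986
Δλ₂ = 4.3640 pm

The 143° angle produces the larger shift.
Ratio: 4.3640/1.5174 = 2.876

(Intermediate values are shown rounded; full precision is carried through to the final answer.)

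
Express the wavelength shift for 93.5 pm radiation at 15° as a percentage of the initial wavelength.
0.0884%

Calculate the Compton shift:
Δλ = λ_C(1 - cos(15°))
Δλ = 2.4263 × (1 - cos(15°))
Δλ = 2.4263 × 0.0341
Δλ = 0.0827 pm

Percentage change:
(Δλ/λ₀) × 100 = (0.0827/93.5) × 100
= 0.0884%

(Intermediate values are shown rounded; full precision is carried through to the final answer.)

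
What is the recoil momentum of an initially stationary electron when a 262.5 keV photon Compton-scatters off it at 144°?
2.0365e-22 kg·m/s

The electron is initially at rest, so by conservation of momentum:
p⃗_e = p⃗₀ − p⃗'  (incident photon momentum minus scattered photon momentum)

Photon momentum magnitudes (p = h/λ = E/c):
λ₀ = hc/E₀ = 4.7232 pm → p₀ = h/λ₀ = 1.4029e-22 kg·m/s
Δλ = λ_C(1 − cos 144°) = 4.3892 pm
λ' = 9.1124 pm → p' = h/λ' = 7.2715e-23 kg·m/s

The scattered photon makes angle θ = 144° with the incident direction, so by the law of cosines:
|p⃗_e|² = p₀² + p'² − 2p₀p'cos θ
|p⃗_e|² = (1.4029e-22)² + (7.2715e-23)² − 2·1.4029e-22·7.2715e-23·cos(144°)
|p⃗_e| = 2.0365e-22 kg·m/s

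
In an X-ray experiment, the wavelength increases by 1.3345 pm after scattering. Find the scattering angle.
63.26°

From the Compton formula Δλ = λ_C(1 - cos θ), we can solve for θ:

cos θ = 1 - Δλ/λ_C

Given:
- Δλ = 1.3345 pm
- λ_C = h/(m_e·c) ≈ 2.42631024 pm

cos θ = 1 - 1.3345/2.42631024
cos θ = 1 - 0.550012
cos θ = 0.449988

θ = arccos(0.449988)
θ = 63.26°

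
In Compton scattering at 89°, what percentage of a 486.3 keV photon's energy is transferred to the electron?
0.4832 (or 48.32%)

Calculate initial and final photon energies:

Initial: E₀ = 486.3 keV → λ₀ = 2.5495 pm
Compton shift: Δλ = 2.3840 pm
Final wavelength: λ' = 4.9335 pm
Final energy: E' = 251.3105 keV

Fractional energy loss:
(E₀ - E')/E₀ = (486.3000 - 251.3105)/486.3000
= 234.9895/486.3000
= 0.4832
= 48.32%

(Intermediate values are shown rounded; full precision is carried through to the final answer.)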